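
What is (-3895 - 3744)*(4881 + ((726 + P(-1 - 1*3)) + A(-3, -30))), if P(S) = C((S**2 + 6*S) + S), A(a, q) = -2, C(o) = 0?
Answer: -42816595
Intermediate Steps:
P(S) = 0
(-3895 - 3744)*(4881 + ((726 + P(-1 - 1*3)) + A(-3, -30))) = (-3895 - 3744)*(4881 + ((726 + 0) - 2)) = -7639*(4881 + (726 - 2)) = -7639*(4881 + 724) = -7639*5605 = -42816595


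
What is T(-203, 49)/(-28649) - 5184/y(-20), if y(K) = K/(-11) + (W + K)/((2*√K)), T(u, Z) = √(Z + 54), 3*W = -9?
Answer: -30412800/32003 - √103/28649 + 19236096*I*√5/32003 ≈ -950.31 + 1344.0*I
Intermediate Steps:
W = -3 (W = (⅓)*(-9) = -3)
T(u, Z) = √(54 + Z)
y(K) = -K/11 + (-3 + K)/(2*√K) (y(K) = K/(-11) + (-3 + K)/((2*√K)) = K*(-1/11) + (-3 + K)*(1/(2*√K)) = -K/11 + (-3 + K)/(2*√K))
T(-203, 49)/(-28649) - 5184/y(-20) = √(54 + 49)/(-28649) - 5184*44*I*√5/(-33 - (-80)*I*√5 + 11*(-20)) = √103*(-1/28649) - 5184*44*I*√5/(-33 - (-80)*I*√5 - 220) = -√103/28649 - 5184*44*I*√5/(-33 + 80*I*√5 - 220) = -√103/28649 - 5184*44*I*√5/(-253 + 80*I*√5) = -√103/28649 - 228096*I*√5/(-253 + 80*I*√5)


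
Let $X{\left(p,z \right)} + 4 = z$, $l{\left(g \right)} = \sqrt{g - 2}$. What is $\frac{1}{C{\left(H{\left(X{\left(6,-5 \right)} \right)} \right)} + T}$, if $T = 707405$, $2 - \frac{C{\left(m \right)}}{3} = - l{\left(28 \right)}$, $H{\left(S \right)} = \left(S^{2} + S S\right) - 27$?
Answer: $\frac{707411}{500430322687} - \frac{3 \sqrt{26}}{500430322687} \approx 1.4136 \cdot 10^{-6}$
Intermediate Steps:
$l{\left(g \right)} = \sqrt{-2 + g}$
$X{\left(p,z \right)} = -4 + z$
$H{\left(S \right)} = -27 + 2 S^{2}$ ($H{\left(S \right)} = \left(S^{2} + S^{2}\right) - 27 = 2 S^{2} - 27 = -27 + 2 S^{2}$)
$C{\left(m \right)} = 6 + 3 \sqrt{26}$ ($C{\left(m \right)} = 6 - 3 \left(- \sqrt{-2 + 28}\right) = 6 - 3 \left(- \sqrt{26}\right) = 6 + 3 \sqrt{26}$)
$\frac{1}{C{\left(H{\left(X{\left(6,-5 \right)} \right)} \right)} + T} = \frac{1}{\left(6 + 3 \sqrt{26}\right) + 707405} = \frac{1}{707411 + 3 \sqrt{26}}$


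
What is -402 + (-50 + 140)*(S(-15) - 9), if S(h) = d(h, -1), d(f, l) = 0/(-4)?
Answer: -1212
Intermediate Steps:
d(f, l) = 0 (d(f, l) = 0*(-¼) = 0)
S(h) = 0
-402 + (-50 + 140)*(S(-15) - 9) = -402 + (-50 + 140)*(0 - 9) = -402 + 90*(-9) = -402 - 810 = -1212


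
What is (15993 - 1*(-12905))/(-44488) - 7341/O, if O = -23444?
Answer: -10965572/32593021 ≈ -0.33644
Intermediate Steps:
(15993 - 1*(-12905))/(-44488) - 7341/O = (15993 - 1*(-12905))/(-44488) - 7341/(-23444) = (15993 + 12905)*(-1/44488) - 7341*(-1/23444) = 28898*(-1/44488) + 7341/23444 = -14449/22244 + 7341/23444 = -10965572/32593021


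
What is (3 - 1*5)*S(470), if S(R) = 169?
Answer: -338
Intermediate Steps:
(3 - 1*5)*S(470) = (3 - 1*5)*169 = (3 - 5)*169 = -2*169 = -338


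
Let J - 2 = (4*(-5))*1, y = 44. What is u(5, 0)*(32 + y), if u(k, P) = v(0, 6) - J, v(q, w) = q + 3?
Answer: 1596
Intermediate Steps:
J = -18 (J = 2 + (4*(-5))*1 = 2 - 20*1 = 2 - 20 = -18)
v(q, w) = 3 + q
u(k, P) = 21 (u(k, P) = (3 + 0) - 1*(-18) = 3 + 18 = 21)
u(5, 0)*(32 + y) = 21*(32 + 44) = 21*76 = 1596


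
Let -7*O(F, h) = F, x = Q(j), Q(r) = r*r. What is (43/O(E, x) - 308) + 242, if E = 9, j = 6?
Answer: -895/9 ≈ -99.444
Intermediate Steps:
Q(r) = r**2
x = 36 (x = 6**2 = 36)
O(F, h) = -F/7
(43/O(E, x) - 308) + 242 = (43/((-1/7*9)) - 308) + 242 = (43/(-9/7) - 308) + 242 = (43*(-7/9) - 308) + 242 = (-301/9 - 308) + 242 = -3073/9 + 242 = -895/9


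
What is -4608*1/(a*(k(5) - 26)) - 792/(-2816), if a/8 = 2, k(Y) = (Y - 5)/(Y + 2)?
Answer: 4725/416 ≈ 11.358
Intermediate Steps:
k(Y) = (-5 + Y)/(2 + Y)
a = 16 (a = 8*2 = 16)
-4608*1/(a*(k(5) - 26)) - 792/(-2816) = -4608*1/(16*((-5 + 5)/(2 + 5) - 26)) - 792/(-2816) = -4608*1/(16*(0/7 - 26)) - 792*(-1/2816) = -4608*1/(16*((⅐)*0 - 26)) + 9/32 = -4608*1/(16*(0 - 26)) + 9/32 = -4608/((-26*16)) + 9/32 = -4608/(-416) + 9/32 = -4608*(-1/416) + 9/32 = 144/13 + 9/32 = 4725/416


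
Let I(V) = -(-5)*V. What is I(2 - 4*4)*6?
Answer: -420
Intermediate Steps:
I(V) = 5*V
I(2 - 4*4)*6 = (5*(2 - 4*4))*6 = (5*(2 - 16))*6 = (5*(-14))*6 = -70*6 = -420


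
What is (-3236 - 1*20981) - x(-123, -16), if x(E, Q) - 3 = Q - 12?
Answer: -24192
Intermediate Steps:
x(E, Q) = -9 + Q (x(E, Q) = 3 + (Q - 12) = 3 + (-12 + Q) = -9 + Q)
(-3236 - 1*20981) - x(-123, -16) = (-3236 - 1*20981) - (-9 - 16) = (-3236 - 20981) - 1*(-25) = -24217 + 25 = -24192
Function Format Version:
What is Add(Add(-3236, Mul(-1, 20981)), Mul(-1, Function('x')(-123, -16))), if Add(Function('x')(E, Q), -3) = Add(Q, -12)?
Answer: -24192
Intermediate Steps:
Function('x')(E, Q) = Add(-9, Q) (Function('x')(E, Q) = Add(3, Add(Q, -12)) = Add(3, Add(-12, Q)) = Add(-9, Q))
Add(Add(-3236, Mul(-1, 20981)), Mul(-1, Function('x')(-123, -16))) = Add(Add(-3236, Mul(-1, 20981)), Mul(-1, Add(-9, -16))) = Add(Add(-3236, -20981), Mul(-1, -25)) = Add(-24217, 25) = -24192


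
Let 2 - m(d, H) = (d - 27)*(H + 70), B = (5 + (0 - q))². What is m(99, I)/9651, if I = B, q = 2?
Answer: -5686/9651 ≈ -0.58916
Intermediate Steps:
B = 9 (B = (5 + (0 - 1*2))² = (5 + (0 - 2))² = (5 - 2)² = 3² = 9)
I = 9
m(d, H) = 2 - (-27 + d)*(70 + H) (m(d, H) = 2 - (d - 27)*(H + 70) = 2 - (-27 + d)*(70 + H))
m(99, I)/9651 = (1892 - 70*99 + 27*9 - 1*9*99)/9651 = (1892 - 6930 + 243 - 891)*(1/9651) = -5686*1/9651 = -5686/9651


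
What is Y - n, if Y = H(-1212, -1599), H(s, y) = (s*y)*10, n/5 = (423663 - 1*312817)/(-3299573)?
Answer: 63945329345470/3299573 ≈ 1.9380e+7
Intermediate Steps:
n = -554230/3299573 (n = 5*((423663 - 1*312817)/(-3299573)) = 5*((423663 - 312817)*(-1/3299573)) = 5*(110846*(-1/3299573)) = 5*(-110846/3299573) = -554230/3299573 ≈ -0.16797)
H(s, y) = 10*s*y
Y = 19379880 (Y = 10*(-1212)*(-1599) = 19379880)
Y - n = 19379880 - 1*(-554230/3299573) = 19379880 + 554230/3299573 = 63945329345470/3299573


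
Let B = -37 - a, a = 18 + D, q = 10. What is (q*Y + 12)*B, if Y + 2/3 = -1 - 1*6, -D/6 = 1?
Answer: 9506/3 ≈ 3168.7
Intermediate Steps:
D = -6 (D = -6*1 = -6)
Y = -23/3 (Y = -2/3 + (-1 - 1*6) = -2/3 + (-1 - 6) = -2/3 - 7 = -23/3 ≈ -7.6667)
a = 12 (a = 18 - 6 = 12)
B = -49 (B = -37 - 1*12 = -37 - 12 = -49)
(q*Y + 12)*B = (10*(-23/3) + 12)*(-49) = (-230/3 + 12)*(-49) = -194/3*(-49) = 9506/3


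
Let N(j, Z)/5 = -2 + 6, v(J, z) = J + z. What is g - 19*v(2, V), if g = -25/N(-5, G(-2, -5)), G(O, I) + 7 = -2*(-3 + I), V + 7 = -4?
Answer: 679/4 ≈ 169.75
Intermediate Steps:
V = -11 (V = -7 - 4 = -11)
G(O, I) = -1 - 2*I (G(O, I) = -7 - 2*(-3 + I) = -7 + (6 - 2*I) = -1 - 2*I)
N(j, Z) = 20 (N(j, Z) = 5*(-2 + 6) = 5*4 = 20)
g = -5/4 (g = -25/20 = -25*1/20 = -5/4 ≈ -1.2500)
g - 19*v(2, V) = -5/4 - 19*(2 - 11) = -5/4 - 19*(-9) = -5/4 + 171 = 679/4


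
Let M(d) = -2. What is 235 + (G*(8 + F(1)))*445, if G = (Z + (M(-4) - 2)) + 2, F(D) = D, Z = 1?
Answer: -3770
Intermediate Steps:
G = -1 (G = (1 + (-2 - 2)) + 2 = (1 - 4) + 2 = -3 + 2 = -1)
235 + (G*(8 + F(1)))*445 = 235 - (8 + 1)*445 = 235 - 1*9*445 = 235 - 9*445 = 235 - 4005 = -3770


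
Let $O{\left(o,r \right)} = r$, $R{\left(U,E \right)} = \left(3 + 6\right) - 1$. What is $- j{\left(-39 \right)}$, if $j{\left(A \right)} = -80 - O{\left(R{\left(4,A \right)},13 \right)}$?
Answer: $93$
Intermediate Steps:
$R{\left(U,E \right)} = 8$ ($R{\left(U,E \right)} = 9 - 1 = 8$)
$j{\left(A \right)} = -93$ ($j{\left(A \right)} = -80 - 13 = -93$)
$- j{\left(-39 \right)} = \left(-1\right) \left(-93\right) = 93$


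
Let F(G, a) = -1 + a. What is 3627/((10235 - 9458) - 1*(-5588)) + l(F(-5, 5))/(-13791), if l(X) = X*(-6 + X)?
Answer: 50070877/87779715 ≈ 0.57042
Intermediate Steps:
3627/((10235 - 9458) - 1*(-5588)) + l(F(-5, 5))/(-13791) = 3627/((10235 - 9458) - 1*(-5588)) + ((-1 + 5)*(-6 + (-1 + 5)))/(-13791) = 3627/(777 + 5588) + (4*(-6 + 4))*(-1/13791) = 3627/6365 + (4*(-2))*(-1/13791) = 3627*(1/6365) - 8*(-1/13791) = 3627/6365 + 8/13791 = 50070877/87779715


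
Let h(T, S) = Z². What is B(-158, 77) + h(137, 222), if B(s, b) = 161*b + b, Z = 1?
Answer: 12475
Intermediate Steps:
h(T, S) = 1 (h(T, S) = 1² = 1)
B(s, b) = 162*b
B(-158, 77) + h(137, 222) = 162*77 + 1 = 12474 + 1 = 12475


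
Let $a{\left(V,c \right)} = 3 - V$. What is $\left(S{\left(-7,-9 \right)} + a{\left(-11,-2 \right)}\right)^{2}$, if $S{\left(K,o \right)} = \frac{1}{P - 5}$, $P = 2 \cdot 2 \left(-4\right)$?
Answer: $\frac{85849}{441} \approx 194.67$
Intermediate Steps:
$P = -16$ ($P = 4 \left(-4\right) = -16$)
$S{\left(K,o \right)} = - \frac{1}{21}$ ($S{\left(K,o \right)} = \frac{1}{-16 - 5} = \frac{1}{-21} = - \frac{1}{21}$)
$\left(S{\left(-7,-9 \right)} + a{\left(-11,-2 \right)}\right)^{2} = \left(- \frac{1}{21} + \left(3 - -11\right)\right)^{2} = \left(- \frac{1}{21} + \left(3 + 11\right)\right)^{2} = \left(- \frac{1}{21} + 14\right)^{2} = \left(\frac{293}{21}\right)^{2} = \frac{85849}{441}$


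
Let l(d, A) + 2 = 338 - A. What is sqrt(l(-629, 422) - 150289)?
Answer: 5*I*sqrt(6015) ≈ 387.78*I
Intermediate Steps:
l(d, A) = 336 - A (l(d, A) = -2 + (338 - A) = 336 - A)
sqrt(l(-629, 422) - 150289) = sqrt((336 - 1*422) - 150289) = sqrt((336 - 422) - 150289) = sqrt(-86 - 150289) = sqrt(-150375) = 5*I*sqrt(6015)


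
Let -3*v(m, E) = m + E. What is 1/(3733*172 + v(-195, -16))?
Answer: 3/1926439 ≈ 1.5573e-6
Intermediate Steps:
v(m, E) = -E/3 - m/3 (v(m, E) = -(m + E)/3 = -(E + m)/3 = -E/3 - m/3)
1/(3733*172 + v(-195, -16)) = 1/(3733*172 + (-⅓*(-16) - ⅓*(-195))) = 1/(642076 + (16/3 + 65)) = 1/(642076 + 211/3) = 1/(1926439/3) = 3/1926439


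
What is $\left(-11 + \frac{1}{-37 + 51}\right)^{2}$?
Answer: $\frac{23409}{196} \approx 119.43$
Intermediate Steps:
$\left(-11 + \frac{1}{-37 + 51}\right)^{2} = \left(-11 + \frac{1}{14}\right)^{2} = \left(- \frac{153}{14}\right)^{2} = \frac{23409}{196}$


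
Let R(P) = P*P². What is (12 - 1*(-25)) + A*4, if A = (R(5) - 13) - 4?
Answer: 469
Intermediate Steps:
R(P) = P³
A = 108 (A = (5³ - 13) - 4 = (125 - 13) - 4 = 112 - 4 = 108)
(12 - 1*(-25)) + A*4 = (12 - 1*(-25)) + 108*4 = (12 + 25) + 432 = 37 + 432 = 469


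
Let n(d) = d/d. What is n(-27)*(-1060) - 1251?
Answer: -2311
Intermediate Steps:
n(d) = 1
n(-27)*(-1060) - 1251 = 1*(-1060) - 1251 = -1060 - 1251 = -2311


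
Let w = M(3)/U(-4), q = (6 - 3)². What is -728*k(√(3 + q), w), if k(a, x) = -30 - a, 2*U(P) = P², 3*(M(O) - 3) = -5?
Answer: 21840 + 1456*√3 ≈ 24362.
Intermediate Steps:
q = 9 (q = 3² = 9)
M(O) = 4/3 (M(O) = 3 + (⅓)*(-5) = 3 - 5/3 = 4/3)
U(P) = P²/2
w = ⅙ (w = 4/(3*(((½)*(-4)²))) = 4/(3*(((½)*16))) = (4/3)/8 = (4/3)*(⅛) = ⅙ ≈ 0.16667)
-728*k(√(3 + q), w) = -728*(-30 - √(3 + 9)) = -728*(-30 - √12) = -728*(-30 - 2*√3) = 21840 + 1456*√3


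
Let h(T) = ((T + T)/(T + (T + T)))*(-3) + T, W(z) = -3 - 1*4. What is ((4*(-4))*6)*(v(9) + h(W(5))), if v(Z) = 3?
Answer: 576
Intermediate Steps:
W(z) = -7 (W(z) = -3 - 4 = -7)
h(T) = -2 + T (h(T) = ((2*T)/(T + 2*T))*(-3) + T = ((2*T)/((3*T)))*(-3) + T = ((2*T)*(1/(3*T)))*(-3) + T = (⅔)*(-3) + T = -2 + T)
((4*(-4))*6)*(v(9) + h(W(5))) = ((4*(-4))*6)*(3 + (-2 - 7)) = (-16*6)*(3 - 9) = -96*(-6) = 576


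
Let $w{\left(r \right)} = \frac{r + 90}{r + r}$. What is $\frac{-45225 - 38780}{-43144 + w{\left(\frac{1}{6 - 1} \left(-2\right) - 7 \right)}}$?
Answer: $\frac{6216370}{3193069} \approx 1.9468$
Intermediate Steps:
$w{\left(r \right)} = \frac{90 + r}{2 r}$
$\frac{-45225 - 38780}{-43144 + w{\left(\frac{1}{6 - 1} \left(-2\right) - 7 \right)}} = \frac{-45225 - 38780}{-43144 + \frac{90 - \left(7 - \frac{1}{6 - 1} \left(-2\right)\right)}{2 \left(\frac{1}{6 - 1} \left(-2\right) - 7\right)}} = - \frac{84005}{-43144 + \frac{90 - \left(7 - \frac{1}{5} \left(-2\right)\right)}{2 \left(\frac{1}{5} \left(-2\right) - 7\right)}} = - \frac{84005}{-43144 + \frac{90 + \left(\frac{1}{5} \left(-2\right) - 7\right)}{2 \left(\frac{1}{5} \left(-2\right) - 7\right)}} = - \frac{84005}{-43144 + \frac{90 - \frac{37}{5}}{2 \left(- \frac{2}{5} - 7\right)}} = - \frac{84005}{-43144 + \frac{90 - \frac{37}{5}}{2 \left(- \frac{37}{5}\right)}} = - \frac{84005}{-43144 + \frac{1}{2} \left(- \frac{5}{37}\right) \frac{413}{5}} = - \frac{84005}{-43144 - \frac{413}{74}} = - \frac{84005}{- \frac{3193069}{74}} = \left(-84005\right) \left(- \frac{74}{3193069}\right) = \frac{6216370}{3193069}$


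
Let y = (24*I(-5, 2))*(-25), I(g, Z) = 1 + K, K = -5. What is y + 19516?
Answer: 21916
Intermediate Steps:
I(g, Z) = -4 (I(g, Z) = 1 - 5 = -4)
y = 2400 (y = (24*(-4))*(-25) = -96*(-25) = 2400)
y + 19516 = 2400 + 19516 = 21916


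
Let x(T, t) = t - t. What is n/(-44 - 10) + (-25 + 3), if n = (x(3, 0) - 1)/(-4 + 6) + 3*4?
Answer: -2399/108 ≈ -22.213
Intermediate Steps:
x(T, t) = 0
n = 23/2 (n = (0 - 1)/(-4 + 6) + 3*4 = -1/2 + 12 = 23/2 ≈ 11.500)
n/(-44 - 10) + (-25 + 3) = 23/(2*(-44 - 10)) + (-25 + 3) = (23/2)/(-54) - 22 = (23/2)*(-1/54) - 22 = -23/108 - 22 = -2399/108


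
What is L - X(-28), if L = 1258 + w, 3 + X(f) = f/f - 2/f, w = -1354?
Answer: -1317/14 ≈ -94.071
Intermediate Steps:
X(f) = -2 - 2/f (X(f) = -3 + (f/f - 2/f) = -3 + (1 - 2/f) = -2 - 2/f)
L = -96 (L = 1258 - 1354 = -96)
L - X(-28) = -96 - (-2 - 2/(-28)) = -96 - (-2 - 2*(-1/28)) = -96 - (-2 + 1/14) = -96 - 1*(-27/14) = -96 + 27/14 = -1317/14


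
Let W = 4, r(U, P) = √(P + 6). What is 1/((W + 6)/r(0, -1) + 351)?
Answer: 351/123181 - 2*√5/123181 ≈ 0.0028132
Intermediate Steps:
r(U, P) = √(6 + P)
1/((W + 6)/r(0, -1) + 351) = 1/((4 + 6)/(√(6 - 1)) + 351) = 1/(10/(√5) + 351) = 1/(10*(√5/5) + 351) = 1/(2*√5 + 351) = 1/(351 + 2*√5)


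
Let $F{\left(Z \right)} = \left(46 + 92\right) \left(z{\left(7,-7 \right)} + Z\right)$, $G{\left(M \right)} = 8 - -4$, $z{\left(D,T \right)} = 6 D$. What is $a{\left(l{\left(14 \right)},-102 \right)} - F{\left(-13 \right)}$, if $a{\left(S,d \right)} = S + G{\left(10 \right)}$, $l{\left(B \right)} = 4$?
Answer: $-3986$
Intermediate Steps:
$G{\left(M \right)} = 12$ ($G{\left(M \right)} = 8 + 4 = 12$)
$a{\left(S,d \right)} = 12 + S$ ($a{\left(S,d \right)} = S + 12 = 12 + S$)
$F{\left(Z \right)} = 5796 + 138 Z$ ($F{\left(Z \right)} = \left(46 + 92\right) \left(6 \cdot 7 + Z\right) = 138 \left(42 + Z\right) = 5796 + 138 Z$)
$a{\left(l{\left(14 \right)},-102 \right)} - F{\left(-13 \right)} = \left(12 + 4\right) - \left(5796 + 138 \left(-13\right)\right) = 16 - \left(5796 - 1794\right) = 16 - 4002 = -3986$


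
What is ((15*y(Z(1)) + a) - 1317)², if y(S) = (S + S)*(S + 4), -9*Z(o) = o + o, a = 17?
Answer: 1280208400/729 ≈ 1.7561e+6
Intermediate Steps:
Z(o) = -2*o/9 (Z(o) = -(o + o)/9 = -2*o/9)
y(S) = 2*S*(4 + S) (y(S) = (2*S)*(4 + S) = 2*S*(4 + S))
((15*y(Z(1)) + a) - 1317)² = ((15*(2*(-2/9*1)*(4 - 2/9*1)) + 17) - 1317)² = ((15*(2*(-2/9)*(4 - 2/9)) + 17) - 1317)² = ((15*(2*(-2/9)*(34/9)) + 17) - 1317)² = ((15*(-136/81) + 17) - 1317)² = ((-680/27 + 17) - 1317)² = (-221/27 - 1317)² = (-35780/27)² = 1280208400/729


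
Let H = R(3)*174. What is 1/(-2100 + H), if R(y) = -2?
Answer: -1/2448 ≈ -0.00040850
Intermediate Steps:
H = -348 (H = -2*174 = -348)
1/(-2100 + H) = 1/(-2100 - 348) = 1/(-2448) = -1/2448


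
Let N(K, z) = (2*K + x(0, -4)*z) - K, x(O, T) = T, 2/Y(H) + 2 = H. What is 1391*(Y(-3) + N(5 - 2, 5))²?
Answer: 10528479/25 ≈ 4.2114e+5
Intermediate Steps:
Y(H) = 2/(-2 + H)
N(K, z) = K - 4*z (N(K, z) = (2*K - 4*z) - K = (-4*z + 2*K) - K = K - 4*z)
1391*(Y(-3) + N(5 - 2, 5))² = 1391*(2/(-2 - 3) + ((5 - 2) - 4*5))² = 1391*(2/(-5) + (3 - 20))² = 1391*(2*(-⅕) - 17)² = 1391*(-⅖ - 17)² = 1391*(-87/5)² = 1391*(7569/25) = 10528479/25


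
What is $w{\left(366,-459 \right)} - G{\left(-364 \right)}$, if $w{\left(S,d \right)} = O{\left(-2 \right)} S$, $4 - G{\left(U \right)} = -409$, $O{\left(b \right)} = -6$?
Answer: $-2609$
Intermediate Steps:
$G{\left(U \right)} = 413$ ($G{\left(U \right)} = 4 - -409 = 4 + 409 = 413$)
$w{\left(S,d \right)} = - 6 S$
$w{\left(366,-459 \right)} - G{\left(-364 \right)} = \left(-6\right) 366 - 413 = -2196 - 413 = -2609$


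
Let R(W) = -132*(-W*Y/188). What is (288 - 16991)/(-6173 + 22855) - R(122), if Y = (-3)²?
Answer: -605240629/784054 ≈ -771.94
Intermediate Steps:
Y = 9
R(W) = 297*W/47 (R(W) = -132*(-9*W/188) = -(-297)*W/47 = 297*W/47)
(288 - 16991)/(-6173 + 22855) - R(122) = (288 - 16991)/(-6173 + 22855) - 297*122/47 = -16703/16682 - 1*36234/47 = -16703*1/16682 - 36234/47 = -16703/16682 - 36234/47 = -605240629/784054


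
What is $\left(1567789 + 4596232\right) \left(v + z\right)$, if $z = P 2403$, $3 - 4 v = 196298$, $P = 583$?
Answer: $\frac{33331949721521}{4} \approx 8.333 \cdot 10^{12}$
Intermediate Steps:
$v = - \frac{196295}{4}$ ($v = \frac{3}{4} - \frac{98149}{2} = - \frac{196295}{4} \approx -49074.0$)
$z = 1400949$ ($z = 583 \cdot 2403 = 1400949$)
$\left(1567789 + 4596232\right) \left(v + z\right) = \left(1567789 + 4596232\right) \left(- \frac{196295}{4} + 1400949\right) = 6164021 \cdot \frac{5407501}{4} = \frac{33331949721521}{4}$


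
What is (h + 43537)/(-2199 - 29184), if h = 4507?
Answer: -48044/31383 ≈ -1.5309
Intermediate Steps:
(h + 43537)/(-2199 - 29184) = (4507 + 43537)/(-2199 - 29184) = 48044/(-31383) = 48044*(-1/31383) = -48044/31383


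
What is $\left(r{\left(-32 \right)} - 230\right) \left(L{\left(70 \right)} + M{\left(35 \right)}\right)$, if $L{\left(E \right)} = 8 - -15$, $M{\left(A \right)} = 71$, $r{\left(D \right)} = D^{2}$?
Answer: $74636$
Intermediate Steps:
$L{\left(E \right)} = 23$ ($L{\left(E \right)} = 8 + 15 = 23$)
$\left(r{\left(-32 \right)} - 230\right) \left(L{\left(70 \right)} + M{\left(35 \right)}\right) = \left(\left(-32\right)^{2} - 230\right) \left(23 + 71\right) = \left(1024 - 230\right) 94 = 794 \cdot 94 = 74636$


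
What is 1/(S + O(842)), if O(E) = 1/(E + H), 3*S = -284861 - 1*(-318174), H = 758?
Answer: 4800/53300803 ≈ 9.0055e-5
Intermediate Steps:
S = 33313/3 (S = (-284861 - 1*(-318174))/3 = (-284861 + 318174)/3 = (⅓)*33313 = 33313/3 ≈ 11104.)
O(E) = 1/(758 + E) (O(E) = 1/(E + 758) = 1/(758 + E))
1/(S + O(842)) = 1/(33313/3 + 1/(758 + 842)) = 1/(33313/3 + 1/1600) = 1/(53300803/4800) = 4800/53300803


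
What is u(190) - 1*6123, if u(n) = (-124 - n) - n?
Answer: -6627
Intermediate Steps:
u(n) = -124 - 2*n
u(190) - 1*6123 = (-124 - 2*190) - 1*6123 = (-124 - 380) - 6123 = -504 - 6123 = -6627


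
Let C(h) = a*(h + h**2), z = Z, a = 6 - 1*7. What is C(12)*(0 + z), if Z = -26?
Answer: 4056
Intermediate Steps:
a = -1 (a = 6 - 7 = -1)
z = -26
C(h) = -h - h**2 (C(h) = -(h + h**2) = -h - h**2)
C(12)*(0 + z) = (-1*12*(1 + 12))*(0 - 26) = -1*12*13*(-26) = -156*(-26) = 4056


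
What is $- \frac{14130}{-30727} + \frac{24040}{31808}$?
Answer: $\frac{148515515}{122170552} \approx 1.2156$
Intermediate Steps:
$- \frac{14130}{-30727} + \frac{24040}{31808} = \left(-14130\right) \left(- \frac{1}{30727}\right) + 24040 \cdot \frac{1}{31808} = \frac{14130}{30727} + \frac{3005}{3976} = \frac{148515515}{122170552}$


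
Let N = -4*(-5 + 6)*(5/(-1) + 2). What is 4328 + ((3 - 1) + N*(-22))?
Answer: 4066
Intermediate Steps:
N = 12 (N = -4*(5*(-1) + 2) = -4*(-5 + 2) = -4*(-3) = 12)
4328 + ((3 - 1) + N*(-22)) = 4328 + ((3 - 1) + 12*(-22)) = 4328 + (2 - 264) = 4328 - 262 = 4066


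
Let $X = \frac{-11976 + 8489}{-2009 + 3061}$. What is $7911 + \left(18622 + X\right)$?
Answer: $\frac{27909229}{1052} \approx 26530.0$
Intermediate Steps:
$X = - \frac{3487}{1052} \approx -3.3146$
$7911 + \left(18622 + X\right) = 7911 + \left(18622 - \frac{3487}{1052}\right) = 7911 + \frac{19586857}{1052} = \frac{27909229}{1052}$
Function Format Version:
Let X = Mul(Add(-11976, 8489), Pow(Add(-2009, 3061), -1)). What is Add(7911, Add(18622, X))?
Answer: Rational(27909229, 1052) ≈ 26530.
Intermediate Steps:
X = Rational(-3487, 1052) (X = Mul(-3487, Pow(1052, -1)) = Mul(-3487, Rational(1, 1052)) = Rational(-3487, 1052) ≈ -3.3146)
Add(7911, Add(18622, X)) = Add(7911, Add(18622, Rational(-3487, 1052))) = Add(7911, Rational(19586857, 1052)) = Rational(27909229, 1052)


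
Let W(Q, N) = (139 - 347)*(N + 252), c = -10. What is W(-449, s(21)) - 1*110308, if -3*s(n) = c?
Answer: -490252/3 ≈ -1.6342e+5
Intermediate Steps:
s(n) = 10/3 (s(n) = -⅓*(-10) = 10/3)
W(Q, N) = -52416 - 208*N (W(Q, N) = -208*(252 + N) = -52416 - 208*N)
W(-449, s(21)) - 1*110308 = (-52416 - 208*10/3) - 1*110308 = (-52416 - 2080/3) - 110308 = -159328/3 - 110308 = -490252/3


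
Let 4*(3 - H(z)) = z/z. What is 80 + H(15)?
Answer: 331/4 ≈ 82.750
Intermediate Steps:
H(z) = 11/4 (H(z) = 3 - z/(4*z) = 3 - ¼*1 = 3 - ¼ = 11/4)
80 + H(15) = 80 + 11/4 = 331/4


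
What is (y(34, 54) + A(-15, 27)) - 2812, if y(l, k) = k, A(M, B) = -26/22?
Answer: -30351/11 ≈ -2759.2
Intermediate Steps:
A(M, B) = -13/11 (A(M, B) = -26*1/22 = -13/11)
(y(34, 54) + A(-15, 27)) - 2812 = (54 - 13/11) - 2812 = 581/11 - 2812 = -30351/11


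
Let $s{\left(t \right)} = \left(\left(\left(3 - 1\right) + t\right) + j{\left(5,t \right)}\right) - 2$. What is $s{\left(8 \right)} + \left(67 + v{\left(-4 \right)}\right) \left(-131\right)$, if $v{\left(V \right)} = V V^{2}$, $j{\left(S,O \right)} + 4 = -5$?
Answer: $-394$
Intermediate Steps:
$j{\left(S,O \right)} = -9$ ($j{\left(S,O \right)} = -4 - 5 = -9$)
$v{\left(V \right)} = V^{3}$
$s{\left(t \right)} = -9 + t$ ($s{\left(t \right)} = \left(\left(\left(3 - 1\right) + t\right) - 9\right) - 2 = \left(\left(2 + t\right) - 9\right) - 2 = \left(-7 + t\right) - 2 = -9 + t$)
$s{\left(8 \right)} + \left(67 + v{\left(-4 \right)}\right) \left(-131\right) = \left(-9 + 8\right) + \left(67 + \left(-4\right)^{3}\right) \left(-131\right) = -1 + \left(67 - 64\right) \left(-131\right) = -1 + 3 \left(-131\right) = -1 - 393 = -394$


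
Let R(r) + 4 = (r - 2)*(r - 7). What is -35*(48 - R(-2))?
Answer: -560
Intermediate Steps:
R(r) = -4 + (-7 + r)*(-2 + r) (R(r) = -4 + (r - 2)*(r - 7) = -4 + (-2 + r)*(-7 + r) = -4 + (-7 + r)*(-2 + r))
-35*(48 - R(-2)) = -35*(48 - (10 + (-2)² - 9*(-2))) = -35*(48 - (10 + 4 + 18)) = -35*(48 - 1*32) = -35*(48 - 32) = -35*16 = -560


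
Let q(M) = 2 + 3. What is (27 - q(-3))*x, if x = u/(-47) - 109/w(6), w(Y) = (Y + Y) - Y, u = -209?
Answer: -42559/141 ≈ -301.84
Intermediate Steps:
w(Y) = Y (w(Y) = 2*Y - Y = Y)
q(M) = 5
x = -3869/282 (x = -209/(-47) - 109/6 = -209*(-1/47) - 109*⅙ = 209/47 - 109/6 = -3869/282 ≈ -13.720)
(27 - q(-3))*x = (27 - 1*5)*(-3869/282) = (27 - 5)*(-3869/282) = 22*(-3869/282) = -42559/141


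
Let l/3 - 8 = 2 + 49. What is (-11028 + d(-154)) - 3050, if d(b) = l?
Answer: -13901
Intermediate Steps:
l = 177 (l = 24 + 3*(2 + 49) = 24 + 3*51 = 24 + 153 = 177)
d(b) = 177
(-11028 + d(-154)) - 3050 = (-11028 + 177) - 3050 = -10851 - 3050 = -13901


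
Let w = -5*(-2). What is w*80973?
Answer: 809730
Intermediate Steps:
w = 10
w*80973 = 10*80973 = 809730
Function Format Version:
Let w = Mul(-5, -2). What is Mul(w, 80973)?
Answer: 809730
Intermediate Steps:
w = 10
Mul(w, 80973) = Mul(10, 80973) = 809730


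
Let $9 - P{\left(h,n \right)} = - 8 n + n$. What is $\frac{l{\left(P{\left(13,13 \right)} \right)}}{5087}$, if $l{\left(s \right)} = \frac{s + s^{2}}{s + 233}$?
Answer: $\frac{10100}{1693971} \approx 0.0059623$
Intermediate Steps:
$P{\left(h,n \right)} = 9 + 7 n$ ($P{\left(h,n \right)} = 9 - \left(- 8 n + n\right) = 9 - - 7 n = 9 + 7 n$)
$l{\left(s \right)} = \frac{s + s^{2}}{233 + s}$
$\frac{l{\left(P{\left(13,13 \right)} \right)}}{5087} = \frac{\left(9 + 7 \cdot 13\right) \frac{1}{233 + \left(9 + 7 \cdot 13\right)} \left(1 + \left(9 + 7 \cdot 13\right)\right)}{5087} = \frac{\left(9 + 91\right) \left(1 + \left(9 + 91\right)\right)}{233 + \left(9 + 91\right)} \frac{1}{5087} = \frac{100 \left(1 + 100\right)}{233 + 100} \cdot \frac{1}{5087} = 100 \cdot \frac{1}{333} \cdot 101 \cdot \frac{1}{5087} = \frac{10100}{333} \cdot \frac{1}{5087} = \frac{10100}{1693971}$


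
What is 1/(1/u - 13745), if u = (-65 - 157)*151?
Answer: -33522/460759891 ≈ -7.2754e-5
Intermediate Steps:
u = -33522 (u = -222*151 = -33522)
1/(1/u - 13745) = 1/(1/(-33522) - 13745) = 1/(-1/33522 - 13745) = 1/(-460759891/33522) = -33522/460759891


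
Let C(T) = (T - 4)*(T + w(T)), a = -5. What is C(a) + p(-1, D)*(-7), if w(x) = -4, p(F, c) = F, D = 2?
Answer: 88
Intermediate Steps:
C(T) = (-4 + T)² (C(T) = (T - 4)*(T - 4) = (-4 + T)*(-4 + T) = (-4 + T)²)
C(a) + p(-1, D)*(-7) = (16 + (-5)² - 8*(-5)) - 1*(-7) = (16 + 25 + 40) + 7 = 81 + 7 = 88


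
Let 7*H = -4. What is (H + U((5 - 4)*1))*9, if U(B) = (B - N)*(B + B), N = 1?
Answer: -36/7 ≈ -5.1429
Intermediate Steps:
H = -4/7 (H = (1/7)*(-4) = -4/7 ≈ -0.57143)
U(B) = 2*B*(-1 + B) (U(B) = (B - 1*1)*(B + B) = (B - 1)*(2*B) = (-1 + B)*(2*B) = 2*B*(-1 + B))
(H + U((5 - 4)*1))*9 = (-4/7 + 2*((5 - 4)*1)*(-1 + (5 - 4)*1))*9 = (-4/7 + 2*(1*1)*(-1 + 1*1))*9 = (-4/7 + 2*1*(-1 + 1))*9 = (-4/7 + 2*1*0)*9 = (-4/7 + 0)*9 = -4/7*9 = -36/7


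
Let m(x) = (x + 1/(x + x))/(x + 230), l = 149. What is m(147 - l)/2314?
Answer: -3/703456 ≈ -4.2647e-6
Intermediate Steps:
m(x) = (x + 1/(2*x))/(230 + x)
m(147 - l)/2314 = ((1/2 + (147 - 1*149)**2)/((147 - 1*149)*(230 + (147 - 1*149))))/2314 = ((1/2 + (147 - 149)**2)/((147 - 149)*(230 + (147 - 149))))*(1/2314) = ((1/2 + (-2)**2)/((-2)*(230 - 2)))*(1/2314) = -1/2*(1/2 + 4)/228*(1/2314) = -1/2*1/228*9/2*(1/2314) = -3/304*1/2314 = -3/703456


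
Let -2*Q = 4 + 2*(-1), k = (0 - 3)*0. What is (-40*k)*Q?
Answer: 0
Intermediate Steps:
k = 0 (k = -3*0 = 0)
Q = -1 (Q = -(4 + 2*(-1))/2 = -(4 - 2)/2 = -1/2*2 = -1)
(-40*k)*Q = -40*0*(-1) = 0*(-1) = 0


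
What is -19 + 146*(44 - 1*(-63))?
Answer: 15603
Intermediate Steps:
-19 + 146*(44 - 1*(-63)) = -19 + 146*(44 + 63) = -19 + 146*107 = -19 + 15622 = 15603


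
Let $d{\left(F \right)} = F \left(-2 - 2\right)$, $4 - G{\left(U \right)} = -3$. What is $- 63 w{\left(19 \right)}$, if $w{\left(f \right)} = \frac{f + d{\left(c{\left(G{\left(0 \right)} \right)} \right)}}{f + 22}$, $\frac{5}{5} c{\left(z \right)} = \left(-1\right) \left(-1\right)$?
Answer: $- \frac{945}{41} \approx -23.049$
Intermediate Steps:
$G{\left(U \right)} = 7$ ($G{\left(U \right)} = 4 - -3 = 4 + 3 = 7$)
$c{\left(z \right)} = 1$ ($c{\left(z \right)} = \left(-1\right) \left(-1\right) = 1$)
$d{\left(F \right)} = - 4 F$ ($d{\left(F \right)} = F \left(-4\right) = - 4 F$)
$w{\left(f \right)} = \frac{-4 + f}{22 + f}$ ($w{\left(f \right)} = \frac{f - 4}{f + 22} = \frac{f - 4}{22 + f} = \frac{-4 + f}{22 + f}$)
$- 63 w{\left(19 \right)} = - 63 \frac{-4 + 19}{22 + 19} = - 63 \cdot \frac{1}{41} \cdot 15 = \left(-63\right) \frac{15}{41} = - \frac{945}{41}$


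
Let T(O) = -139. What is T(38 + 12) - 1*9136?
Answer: -9275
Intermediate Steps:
T(38 + 12) - 1*9136 = -139 - 1*9136 = -139 - 9136 = -9275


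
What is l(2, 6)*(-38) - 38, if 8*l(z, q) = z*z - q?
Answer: -57/2 ≈ -28.500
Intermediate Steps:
l(z, q) = -q/8 + z²/8 (l(z, q) = (z*z - q)/8 = (z² - q)/8 = -q/8 + z²/8)
l(2, 6)*(-38) - 38 = (-⅛*6 + (⅛)*2²)*(-38) - 38 = (-¾ + (⅛)*4)*(-38) - 38 = (-¾ + ½)*(-38) - 38 = -¼*(-38) - 38 = 19/2 - 38 = -57/2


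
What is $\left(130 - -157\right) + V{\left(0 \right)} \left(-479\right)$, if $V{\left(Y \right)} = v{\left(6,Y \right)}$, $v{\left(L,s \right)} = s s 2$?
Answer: $287$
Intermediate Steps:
$v{\left(L,s \right)} = 2 s^{2}$ ($v{\left(L,s \right)} = s^{2} \cdot 2 = 2 s^{2}$)
$V{\left(Y \right)} = 2 Y^{2}$
$\left(130 - -157\right) + V{\left(0 \right)} \left(-479\right) = \left(130 - -157\right) + 2 \cdot 0^{2} \left(-479\right) = \left(130 + 157\right) + 2 \cdot 0 \left(-479\right) = 287 + 0 \left(-479\right) = 287 + 0 = 287$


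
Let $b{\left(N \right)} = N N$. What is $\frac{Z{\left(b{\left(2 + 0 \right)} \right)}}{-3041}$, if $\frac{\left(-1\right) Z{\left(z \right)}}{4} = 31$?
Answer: $\frac{124}{3041} \approx 0.040776$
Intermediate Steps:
$b{\left(N \right)} = N^{2}$
$Z{\left(z \right)} = -124$ ($Z{\left(z \right)} = \left(-4\right) 31 = -124$)
$\frac{Z{\left(b{\left(2 + 0 \right)} \right)}}{-3041} = - \frac{124}{-3041} = \left(-124\right) \left(- \frac{1}{3041}\right) = \frac{124}{3041}$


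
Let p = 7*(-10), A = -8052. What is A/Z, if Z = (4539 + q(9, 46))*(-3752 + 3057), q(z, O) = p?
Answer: 8052/3105955 ≈ 0.0025924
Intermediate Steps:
p = -70
q(z, O) = -70
Z = -3105955 (Z = (4539 - 70)*(-3752 + 3057) = 4469*(-695) = -3105955)
A/Z = -8052/(-3105955) = -8052*(-1/3105955) = 8052/3105955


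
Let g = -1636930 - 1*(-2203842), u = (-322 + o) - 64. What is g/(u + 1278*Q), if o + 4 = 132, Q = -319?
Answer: -141728/101985 ≈ -1.3897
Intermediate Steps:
o = 128 (o = -4 + 132 = 128)
u = -258 (u = (-322 + 128) - 64 = -194 - 64 = -258)
g = 566912 (g = -1636930 + 2203842 = 566912)
g/(u + 1278*Q) = 566912/(-258 + 1278*(-319)) = 566912/(-258 - 407682) = 566912/(-407940) = 566912*(-1/407940) = -141728/101985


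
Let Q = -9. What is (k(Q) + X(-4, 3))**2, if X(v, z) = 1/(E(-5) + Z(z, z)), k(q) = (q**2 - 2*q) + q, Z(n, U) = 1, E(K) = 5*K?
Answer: 4661281/576 ≈ 8092.5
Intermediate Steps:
k(q) = q**2 - q
X(v, z) = -1/24 (X(v, z) = 1/(5*(-5) + 1) = 1/(-25 + 1) = 1/(-24) = -1/24)
(k(Q) + X(-4, 3))**2 = (-9*(-1 - 9) - 1/24)**2 = (-9*(-10) - 1/24)**2 = (90 - 1/24)**2 = (2159/24)**2 = 4661281/576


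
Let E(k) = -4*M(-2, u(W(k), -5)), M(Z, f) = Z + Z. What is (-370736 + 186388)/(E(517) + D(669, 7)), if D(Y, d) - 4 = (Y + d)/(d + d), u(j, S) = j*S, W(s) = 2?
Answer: -645218/239 ≈ -2699.7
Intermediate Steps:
u(j, S) = S*j
M(Z, f) = 2*Z
D(Y, d) = 4 + (Y + d)/(2*d) (D(Y, d) = 4 + (Y + d)/(d + d) = 4 + (Y + d)/((2*d)) = 4 + (Y + d)*(1/(2*d)) = 4 + (Y + d)/(2*d))
E(k) = 16 (E(k) = -8*(-2) = -4*(-4) = 16)
(-370736 + 186388)/(E(517) + D(669, 7)) = (-370736 + 186388)/(16 + (½)*(669 + 9*7)/7) = -184348/(16 + (½)*(⅐)*(669 + 63)) = -184348/(16 + (½)*(⅐)*732) = -184348/(16 + 366/7) = -184348/478/7 = -184348*7/478 = -645218/239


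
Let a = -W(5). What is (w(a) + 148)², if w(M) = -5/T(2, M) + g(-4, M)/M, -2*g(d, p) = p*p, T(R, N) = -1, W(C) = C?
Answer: 96721/4 ≈ 24180.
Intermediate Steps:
g(d, p) = -p²/2 (g(d, p) = -p*p/2 = -p²/2)
a = -5 (a = -1*5 = -5)
w(M) = 5 - M/2 (w(M) = -5/(-1) + (-M²/2)/M = -5*(-1) - M/2 = 5 - M/2)
(w(a) + 148)² = ((5 - ½*(-5)) + 148)² = ((5 + 5/2) + 148)² = (15/2 + 148)² = (311/2)² = 96721/4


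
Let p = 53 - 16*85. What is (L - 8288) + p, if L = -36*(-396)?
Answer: 4661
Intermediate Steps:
L = 14256
p = -1307 (p = 53 - 1360 = -1307)
(L - 8288) + p = (14256 - 8288) - 1307 = 5968 - 1307 = 4661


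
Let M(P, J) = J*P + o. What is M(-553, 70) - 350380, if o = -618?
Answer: -389708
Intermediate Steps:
M(P, J) = -618 + J*P (M(P, J) = J*P - 618 = -618 + J*P)
M(-553, 70) - 350380 = (-618 + 70*(-553)) - 350380 = (-618 - 38710) - 350380 = -39328 - 350380 = -389708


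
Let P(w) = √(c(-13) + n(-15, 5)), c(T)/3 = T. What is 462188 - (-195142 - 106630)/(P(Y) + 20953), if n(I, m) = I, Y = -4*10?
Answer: 202919917848160/439028263 - 905316*I*√6/439028263 ≈ 4.622e+5 - 0.0050511*I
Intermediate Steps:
Y = -40
c(T) = 3*T
P(w) = 3*I*√6 (P(w) = √(3*(-13) - 15) = √(-39 - 15) = √(-54) = 3*I*√6)
462188 - (-195142 - 106630)/(P(Y) + 20953) = 462188 - (-195142 - 106630)/(3*I*√6 + 20953) = 462188 - (-301772)/(20953 + 3*I*√6) = 462188 + 301772/(20953 + 3*I*√6)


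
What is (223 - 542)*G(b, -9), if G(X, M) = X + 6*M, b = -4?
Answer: 18502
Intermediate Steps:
(223 - 542)*G(b, -9) = (223 - 542)*(-4 + 6*(-9)) = -319*(-4 - 54) = -319*(-58) = 18502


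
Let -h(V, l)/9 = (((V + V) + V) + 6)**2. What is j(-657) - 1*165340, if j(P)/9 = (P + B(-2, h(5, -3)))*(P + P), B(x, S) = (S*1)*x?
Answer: -86270446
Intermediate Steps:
h(V, l) = -9*(6 + 3*V)**2 (h(V, l) = -9*(((V + V) + V) + 6)**2 = -9*((2*V + V) + 6)**2 = -9*(3*V + 6)**2 = -9*(6 + 3*V)**2)
B(x, S) = S*x
j(P) = 18*P*(7938 + P) (j(P) = 9*((P - 81*(2 + 5)**2*(-2))*(P + P)) = 9*((P - 81*7**2*(-2))*(2*P)) = 9*((P - 81*49*(-2))*(2*P)) = 9*((P - 3969*(-2))*(2*P)) = 9*((P + 7938)*(2*P)) = 9*((7938 + P)*(2*P)) = 9*(2*P*(7938 + P)) = 18*P*(7938 + P))
j(-657) - 1*165340 = 18*(-657)*(7938 - 657) - 1*165340 = 18*(-657)*7281 - 165340 = -86105106 - 165340 = -86270446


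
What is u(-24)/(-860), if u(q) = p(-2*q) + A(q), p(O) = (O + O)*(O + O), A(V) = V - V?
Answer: -2304/215 ≈ -10.716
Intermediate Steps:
A(V) = 0
p(O) = 4*O² (p(O) = (2*O)*(2*O) = 4*O²)
u(q) = 16*q² (u(q) = 4*(-2*q)² + 0 = 4*(4*q²) + 0 = 16*q² + 0 = 16*q²)
u(-24)/(-860) = (16*(-24)²)/(-860) = (16*576)*(-1/860) = 9216*(-1/860) = -2304/215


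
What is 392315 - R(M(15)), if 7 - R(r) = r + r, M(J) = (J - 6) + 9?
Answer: 392344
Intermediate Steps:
M(J) = 3 + J (M(J) = (-6 + J) + 9 = 3 + J)
R(r) = 7 - 2*r (R(r) = 7 - (r + r) = 7 - 2*r)
392315 - R(M(15)) = 392315 - (7 - 2*(3 + 15)) = 392315 - (7 - 2*18) = 392315 - (7 - 36) = 392315 - 1*(-29) = 392315 + 29 = 392344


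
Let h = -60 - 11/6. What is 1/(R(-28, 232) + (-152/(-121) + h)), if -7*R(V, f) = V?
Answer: -726/41075 ≈ -0.017675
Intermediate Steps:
R(V, f) = -V/7
h = -371/6 (h = -60 - 11/6 = -371/6 ≈ -61.833)
1/(R(-28, 232) + (-152/(-121) + h)) = 1/(-1/7*(-28) + (-152/(-121) - 371/6)) = 1/(4 + (-152*(-1/121) - 371/6)) = 1/(4 + (152/121 - 371/6)) = 1/(4 - 43979/726) = 1/(-41075/726) = -726/41075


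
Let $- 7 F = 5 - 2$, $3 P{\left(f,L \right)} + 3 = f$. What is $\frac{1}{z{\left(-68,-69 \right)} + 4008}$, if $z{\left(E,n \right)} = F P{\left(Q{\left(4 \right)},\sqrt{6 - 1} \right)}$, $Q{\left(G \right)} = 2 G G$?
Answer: $\frac{7}{28027} \approx 0.00024976$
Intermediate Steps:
$Q{\left(G \right)} = 2 G^{2}$
$P{\left(f,L \right)} = -1 + \frac{f}{3}$
$F = - \frac{3}{7}$ ($F = - \frac{5 - 2}{7} = \left(- \frac{1}{7}\right) 3 = - \frac{3}{7} \approx -0.42857$)
$z{\left(E,n \right)} = - \frac{29}{7}$ ($z{\left(E,n \right)} = - \frac{3 \left(-1 + \frac{2 \cdot 4^{2}}{3}\right)}{7} = - \frac{3 \left(-1 + \frac{2 \cdot 16}{3}\right)}{7} = - \frac{3 \left(-1 + \frac{1}{3} \cdot 32\right)}{7} = - \frac{3 \left(-1 + \frac{32}{3}\right)}{7} = \left(- \frac{3}{7}\right) \frac{29}{3} = - \frac{29}{7}$)
$\frac{1}{z{\left(-68,-69 \right)} + 4008} = \frac{1}{- \frac{29}{7} + 4008} = \frac{1}{\frac{28027}{7}} = \frac{7}{28027}$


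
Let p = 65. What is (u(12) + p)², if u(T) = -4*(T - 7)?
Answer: 2025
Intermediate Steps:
u(T) = 28 - 4*T (u(T) = -4*(-7 + T) = 28 - 4*T)
(u(12) + p)² = ((28 - 4*12) + 65)² = ((28 - 48) + 65)² = (-20 + 65)² = 45² = 2025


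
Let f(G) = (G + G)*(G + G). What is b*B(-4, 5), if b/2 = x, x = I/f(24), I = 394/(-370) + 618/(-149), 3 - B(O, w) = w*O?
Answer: -3304709/31754880 ≈ -0.10407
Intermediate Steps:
B(O, w) = 3 - O*w (B(O, w) = 3 - w*O = 3 - O*w)
I = -143683/27565 (I = 394*(-1/370) + 618*(-1/149) = -197/185 - 618/149 = -143683/27565 ≈ -5.2125)
f(G) = 4*G**2 (f(G) = (2*G)*(2*G) = 4*G**2)
x = -143683/63509760 (x = -143683/(27565*(4*24**2)) = -143683/(27565*(4*576)) = -143683/27565/2304 = -143683/27565*1/2304 = -143683/63509760 ≈ -0.0022624)
b = -143683/31754880 (b = 2*(-143683/63509760) = -143683/31754880 ≈ -0.0045248)
b*B(-4, 5) = -143683*(3 - 1*(-4)*5)/31754880 = -143683*(3 + 20)/31754880 = -143683/31754880*23 = -3304709/31754880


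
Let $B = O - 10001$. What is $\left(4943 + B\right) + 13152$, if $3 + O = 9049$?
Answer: $17140$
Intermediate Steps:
$O = 9046$ ($O = -3 + 9049 = 9046$)
$B = -955$ ($B = 9046 - 10001 = -955$)
$\left(4943 + B\right) + 13152 = \left(4943 - 955\right) + 13152 = 3988 + 13152 = 17140$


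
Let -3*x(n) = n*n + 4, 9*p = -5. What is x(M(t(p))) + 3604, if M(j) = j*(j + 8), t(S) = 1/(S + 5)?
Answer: 27659712479/7680000 ≈ 3601.5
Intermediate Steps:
p = -5/9 (p = (⅑)*(-5) = -5/9 ≈ -0.55556)
t(S) = 1/(5 + S)
M(j) = j*(8 + j)
x(n) = -4/3 - n²/3 (x(n) = -(n*n + 4)/3 = -(n² + 4)/3 = -(4 + n²)/3 = -4/3 - n²/3)
x(M(t(p))) + 3604 = (-4/3 - (8 + 1/(5 - 5/9))²/(5 - 5/9)²/3) + 3604 = (-4/3 - 81*(8 + 1/(40/9))²/1600/3) + 3604 = (-4/3 - 81*(8 + 9/40)²/1600/3) + 3604 = (-4/3 - ((9/40)*(329/40))²/3) + 3604 = (-4/3 - (2961/1600)²/3) + 3604 = (-4/3 - ⅓*8767521/2560000) + 3604 = (-4/3 - 2922507/2560000) + 3604 = -19007521/7680000 + 3604 = 27659712479/7680000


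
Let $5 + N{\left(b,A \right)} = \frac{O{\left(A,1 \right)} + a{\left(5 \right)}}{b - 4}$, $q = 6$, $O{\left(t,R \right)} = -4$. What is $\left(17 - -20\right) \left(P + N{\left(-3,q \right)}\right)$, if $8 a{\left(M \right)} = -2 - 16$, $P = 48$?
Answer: $\frac{45473}{28} \approx 1624.0$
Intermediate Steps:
$a{\left(M \right)} = - \frac{9}{4}$ ($a{\left(M \right)} = \frac{-2 - 16}{8} = \frac{1}{8} \left(-18\right) = - \frac{9}{4}$)
$N{\left(b,A \right)} = -5 - \frac{25}{4 \left(-4 + b\right)}$ ($N{\left(b,A \right)} = -5 + \frac{-4 - \frac{9}{4}}{b - 4} = -5 - \frac{25}{4 \left(-4 + b\right)}$)
$\left(17 - -20\right) \left(P + N{\left(-3,q \right)}\right) = \left(17 - -20\right) \left(48 + \frac{5 \left(11 - -12\right)}{4 \left(-4 - 3\right)}\right) = \left(17 + 20\right) \left(48 + \frac{5 \left(11 + 12\right)}{4 \left(-7\right)}\right) = 37 \left(48 + \frac{5}{4} \left(- \frac{1}{7}\right) 23\right) = 37 \left(48 - \frac{115}{28}\right) = 37 \cdot \frac{1229}{28} = \frac{45473}{28}$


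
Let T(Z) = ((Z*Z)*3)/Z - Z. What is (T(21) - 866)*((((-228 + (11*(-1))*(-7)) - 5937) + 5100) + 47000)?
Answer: -37913888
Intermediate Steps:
T(Z) = 2*Z (T(Z) = (Z**2*3)/Z - Z = (3*Z**2)/Z - Z = 3*Z - Z = 2*Z)
(T(21) - 866)*((((-228 + (11*(-1))*(-7)) - 5937) + 5100) + 47000) = (2*21 - 866)*((((-228 + (11*(-1))*(-7)) - 5937) + 5100) + 47000) = (42 - 866)*((((-228 - 11*(-7)) - 5937) + 5100) + 47000) = -824*((((-228 + 77) - 5937) + 5100) + 47000) = -824*(((-151 - 5937) + 5100) + 47000) = -824*((-6088 + 5100) + 47000) = -824*(-988 + 47000) = -824*46012 = -37913888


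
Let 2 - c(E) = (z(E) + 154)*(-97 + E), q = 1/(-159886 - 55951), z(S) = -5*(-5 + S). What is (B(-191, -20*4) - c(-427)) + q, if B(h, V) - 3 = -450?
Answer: -261807043446/215837 ≈ -1.2130e+6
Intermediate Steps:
B(h, V) = -447 (B(h, V) = 3 - 450 = -447)
z(S) = 25 - 5*S
q = -1/215837 (q = 1/(-215837) = -1/215837 ≈ -4.6331e-6)
c(E) = 2 - (-97 + E)*(179 - 5*E) (c(E) = 2 - ((25 - 5*E) + 154)*(-97 + E) = 2 - (179 - 5*E)*(-97 + E) = 2 - (-97 + E)*(179 - 5*E))
(B(-191, -20*4) - c(-427)) + q = (-447 - (17365 - 664*(-427) + 5*(-427)²)) - 1/215837 = (-447 - (17365 + 283528 + 5*182329)) - 1/215837 = (-447 - (17365 + 283528 + 911645)) - 1/215837 = (-447 - 1*1212538) - 1/215837 = (-447 - 1212538) - 1/215837 = -1212985 - 1/215837 = -261807043446/215837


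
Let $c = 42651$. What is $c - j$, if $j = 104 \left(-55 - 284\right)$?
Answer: $77907$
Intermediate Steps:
$j = -35256$ ($j = 104 \left(-339\right) = -35256$)
$c - j = 42651 - -35256 = 42651 + 35256 = 77907$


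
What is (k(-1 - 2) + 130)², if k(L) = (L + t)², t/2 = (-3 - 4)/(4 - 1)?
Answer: 2886601/81 ≈ 35637.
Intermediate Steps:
t = -14/3 (t = 2*((-3 - 4)/(4 - 1)) = 2*(-7/3) = -14/3 ≈ -4.6667)
k(L) = (-14/3 + L)² (k(L) = (L - 14/3)² = (-14/3 + L)²)
(k(-1 - 2) + 130)² = ((-14 + 3*(-1 - 2))²/9 + 130)² = ((-14 + 3*(-3))²/9 + 130)² = ((-14 - 9)²/9 + 130)² = ((⅑)*(-23)² + 130)² = ((⅑)*529 + 130)² = (529/9 + 130)² = (1699/9)² = 2886601/81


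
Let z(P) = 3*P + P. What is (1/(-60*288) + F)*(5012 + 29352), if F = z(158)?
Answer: 93821958769/4320 ≈ 2.1718e+7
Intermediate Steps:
z(P) = 4*P
F = 632 (F = 4*158 = 632)
(1/(-60*288) + F)*(5012 + 29352) = (1/(-60*288) + 632)*(5012 + 29352) = (1/(-17280) + 632)*34364 = (-1/17280 + 632)*34364 = (10920959/17280)*34364 = 93821958769/4320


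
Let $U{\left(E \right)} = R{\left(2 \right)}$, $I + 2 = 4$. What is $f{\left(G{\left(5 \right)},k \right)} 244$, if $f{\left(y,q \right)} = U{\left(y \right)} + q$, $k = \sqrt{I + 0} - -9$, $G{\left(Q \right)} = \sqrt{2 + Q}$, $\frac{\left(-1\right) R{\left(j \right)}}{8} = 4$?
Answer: $-5612 + 244 \sqrt{2} \approx -5266.9$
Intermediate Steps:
$I = 2$ ($I = -2 + 4 = 2$)
$R{\left(j \right)} = -32$ ($R{\left(j \right)} = \left(-8\right) 4 = -32$)
$U{\left(E \right)} = -32$
$k = 9 + \sqrt{2}$ ($k = \sqrt{2 + 0} - -9 = \sqrt{2} + 9 = 9 + \sqrt{2} \approx 10.414$)
$f{\left(y,q \right)} = -32 + q$
$f{\left(G{\left(5 \right)},k \right)} 244 = \left(-32 + \left(9 + \sqrt{2}\right)\right) 244 = \left(-23 + \sqrt{2}\right) 244 = -5612 + 244 \sqrt{2}$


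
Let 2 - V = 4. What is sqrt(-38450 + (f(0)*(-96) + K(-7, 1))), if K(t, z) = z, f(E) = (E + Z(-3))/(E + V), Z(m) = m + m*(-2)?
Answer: I*sqrt(38305) ≈ 195.72*I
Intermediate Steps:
Z(m) = -m (Z(m) = m - 2*m = -m)
V = -2 (V = 2 - 1*4 = 2 - 4 = -2)
f(E) = (3 + E)/(-2 + E) (f(E) = (E - 1*(-3))/(E - 2) = (E + 3)/(-2 + E) = (3 + E)/(-2 + E))
sqrt(-38450 + (f(0)*(-96) + K(-7, 1))) = sqrt(-38450 + (((3 + 0)/(-2 + 0))*(-96) + 1)) = sqrt(-38450 + ((3/(-2))*(-96) + 1)) = sqrt(-38450 + (-1/2*3*(-96) + 1)) = sqrt(-38450 + (-3/2*(-96) + 1)) = sqrt(-38450 + (144 + 1)) = sqrt(-38450 + 145) = sqrt(-38305) = I*sqrt(38305)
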